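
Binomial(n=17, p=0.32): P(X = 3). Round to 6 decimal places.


P = C(n,k) * p^k * (1-p)^(n-k)
C(17,3) = 680
p^k = 0.32^3 = 0.032768
(1-p)^(n-k) = 0.68^14 ≈ 0.004519858
P = 680 * 0.032768 * 0.004519858 ≈ 0.100713

0.100713


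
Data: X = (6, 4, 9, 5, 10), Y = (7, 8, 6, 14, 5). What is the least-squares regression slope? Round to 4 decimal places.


b = sum((xi-xbar)(yi-ybar)) / sum((xi-xbar)^2)
n = 5, xbar = 34/5 = 6.8, ybar = 40/5 = 8
Sxy = sum((xi-xbar)(yi-ybar)) = -24
Sxx = sum((xi-xbar)^2) = 26.8
b = Sxy / Sxx = -60/67 ≈ -0.895522

-0.8955


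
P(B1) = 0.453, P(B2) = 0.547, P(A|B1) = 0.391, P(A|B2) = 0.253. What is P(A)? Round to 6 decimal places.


P(A) = P(A|B1)*P(B1) + P(A|B2)*P(B2)
P(A|B1)*P(B1) = 0.391 * 0.453 = 0.177123
P(A|B2)*P(B2) = 0.253 * 0.547 = 0.138391
P(A) = 0.177123 + 0.138391 = 0.315514

0.315514


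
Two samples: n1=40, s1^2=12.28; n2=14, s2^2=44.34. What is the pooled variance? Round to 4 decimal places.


sp^2 = ((n1-1)*s1^2 + (n2-1)*s2^2)/(n1+n2-2)
(n1-1)*s1^2 = 39 * 12.28 = 478.92
(n2-1)*s2^2 = 13 * 44.34 = 576.42
numerator = 478.92 + 576.42 = 1055.34
n1+n2-2 = 52
sp^2 = 1055.34 / 52 = 20.295

20.2950


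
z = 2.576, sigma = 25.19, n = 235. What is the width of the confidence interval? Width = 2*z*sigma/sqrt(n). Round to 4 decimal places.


width = 2*z*sigma/sqrt(n)
2*z*sigma = 2 * 2.576 * 25.19 = 129.77888
sqrt(235) ≈ 15.329710
width = 129.77888 / 15.329710 ≈ 8.465841

8.4658


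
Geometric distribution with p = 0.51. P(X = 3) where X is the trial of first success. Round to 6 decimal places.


P = (1-p)^(k-1) * p
(1-p)^(k-1) = 0.49^2 = 0.2401
P = 0.2401 * 0.51 = 0.122451

0.122451


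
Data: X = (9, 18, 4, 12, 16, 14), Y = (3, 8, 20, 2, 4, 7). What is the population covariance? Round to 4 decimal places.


Cov = (1/n)*sum((xi-xbar)(yi-ybar))
n = 6, xbar = 73/6 ≈ 12.166667, ybar = 44/6 = 22/3 ≈ 7.333333
sum((xi-xbar)(yi-ybar)) = -295/3 ≈ -98.333333
Cov = -98.333333 / 6 = -295/18 ≈ -16.388889

-16.3889


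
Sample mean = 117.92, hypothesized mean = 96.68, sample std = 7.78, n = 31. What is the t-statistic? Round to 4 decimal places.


t = (xbar - mu0) / (s/sqrt(n))
xbar - mu0 = 117.92 - 96.68 = 21.24
sqrt(31) ≈ 5.56776436
s/sqrt(n) = 7.78 / 5.56776436 ≈ 1.39732925
t = 21.24 / 1.39732925 ≈ 15.200426

15.2004


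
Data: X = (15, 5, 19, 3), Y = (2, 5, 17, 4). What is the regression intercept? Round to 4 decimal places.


a = ybar - b*xbar, where b = sum((xi-xbar)(yi-ybar)) / sum((xi-xbar)^2)
n = 4, xbar = 42/4 = 10.5, ybar = 28/4 = 7
Sxy = sum((xi-xbar)(yi-ybar)) = 96
Sxx = sum((xi-xbar)^2) = 179
b = Sxy / Sxx = 96/179 ≈ 0.536313
a = 7 - 0.536313 * 10.5 = 245/179 ≈ 1.368715

1.3687


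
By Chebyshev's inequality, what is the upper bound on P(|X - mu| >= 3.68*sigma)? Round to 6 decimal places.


P <= 1/k^2
k^2 = 3.68^2 = 13.5424
1/k^2 = 1 / 13.5424 = 625/8464 ≈ 0.07384216

0.073842


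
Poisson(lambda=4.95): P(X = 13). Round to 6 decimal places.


P = e^(-lam) * lam^k / k!
e^(-4.95) ≈ 0.007083409
lam^k = 4.95^13 ≈ 1071192655.028037
k! = 13! = 6227020800
P = 0.007083409 * 1071192655.028037 / 6227020800 ≈ 0.001219

0.001219


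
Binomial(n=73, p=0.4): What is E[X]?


E[X] = n*p = 73 * 0.4 = 29.2

29.2


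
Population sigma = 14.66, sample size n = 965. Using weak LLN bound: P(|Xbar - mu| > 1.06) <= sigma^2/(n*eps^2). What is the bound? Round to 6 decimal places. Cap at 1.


bound = min(1, sigma^2/(n*eps^2))
sigma^2 = 14.66^2 = 214.9156
n*eps^2 = 965 * 1.06^2 = 965 * 1.1236 = 1084.274
sigma^2/(n*eps^2) = 214.9156 / 1084.274 ≈ 0.19821152

0.198212


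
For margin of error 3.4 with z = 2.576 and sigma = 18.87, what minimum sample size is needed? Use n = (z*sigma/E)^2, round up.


z*sigma/E = 2.576 * 18.87 / 3.4 = 14.2968
(z*sigma/E)^2 ≈ 204.398490
round up: n = 205

205


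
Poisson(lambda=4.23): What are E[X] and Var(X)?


E[X] = Var(X) = lambda = 4.23

4.23, 4.23


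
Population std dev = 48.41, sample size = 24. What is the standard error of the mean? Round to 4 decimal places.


SE = sigma / sqrt(n)
sqrt(24) ≈ 4.898979
SE = 48.41 / 4.898979 ≈ 9.881650

9.8816


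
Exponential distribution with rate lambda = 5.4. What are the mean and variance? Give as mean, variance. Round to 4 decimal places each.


mean = 1/lam, var = 1/lam^2
mean = 1 / 5.4 = 5/27 ≈ 0.185185
lam^2 = 5.4^2 = 29.16
var = 1 / 29.16 = 25/729 ≈ 0.034294

0.1852, 0.0343


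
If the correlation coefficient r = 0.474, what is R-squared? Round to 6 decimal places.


R^2 = r^2 = (0.474)^2 = 0.224676

0.224676


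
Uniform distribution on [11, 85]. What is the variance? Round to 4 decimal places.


Var = (b-a)^2 / 12
(b-a)^2 = (85 - 11)^2 = 5476
Var = 5476/12 ≈ 456.333333

456.3333


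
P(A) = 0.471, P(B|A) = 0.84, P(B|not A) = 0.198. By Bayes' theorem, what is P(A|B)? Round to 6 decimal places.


P(A|B) = P(B|A)*P(A) / P(B), P(B) = P(B|A)*P(A) + P(B|not A)*P(not A)
P(B|A)*P(A) = 0.84 * 0.471 = 0.39564
P(B|not A)*P(not A) = 0.198 * 0.529 = 0.104742
P(B) = 0.39564 + 0.104742 = 0.500382
P(A|B) = 0.39564 / 0.500382 ≈ 0.79067592

0.790676


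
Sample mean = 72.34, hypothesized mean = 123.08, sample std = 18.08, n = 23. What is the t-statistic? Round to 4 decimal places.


t = (xbar - mu0) / (s/sqrt(n))
xbar - mu0 = 72.34 - 123.08 = -50.74
sqrt(23) ≈ 4.79583152
s/sqrt(n) = 18.08 / 4.79583152 ≈ 3.76994061
t = -50.74 / 3.76994061 ≈ -13.459098

-13.4591


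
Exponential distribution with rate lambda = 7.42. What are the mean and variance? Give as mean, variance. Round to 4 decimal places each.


mean = 1/lam, var = 1/lam^2
mean = 1 / 7.42 = 50/371 ≈ 0.134771
lam^2 = 7.42^2 = 55.0564
var = 1 / 55.0564 ≈ 0.018163

0.1348, 0.0182


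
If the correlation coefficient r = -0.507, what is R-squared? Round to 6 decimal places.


R^2 = r^2 = (-0.507)^2 = 0.257049

0.257049


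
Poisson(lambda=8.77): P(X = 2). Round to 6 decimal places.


P = e^(-lam) * lam^k / k!
e^(-8.77) ≈ 0.0001553236
lam^k = 8.77^2 = 76.9129
k! = 2! = 2
P = 0.0001553236 * 76.9129 / 2 ≈ 0.005973

0.005973


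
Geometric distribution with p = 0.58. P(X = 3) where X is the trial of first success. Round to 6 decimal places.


P = (1-p)^(k-1) * p
(1-p)^(k-1) = 0.42^2 = 0.1764
P = 0.1764 * 0.58 = 0.102312

0.102312


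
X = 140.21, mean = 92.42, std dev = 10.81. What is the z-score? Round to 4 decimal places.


z = (X - mu) / sigma
X - mu = 140.21 - 92.42 = 47.79
z = 47.79 / 10.81 = 4779/1081 ≈ 4.420907

4.4209


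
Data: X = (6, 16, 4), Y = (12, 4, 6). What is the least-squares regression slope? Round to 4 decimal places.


b = sum((xi-xbar)(yi-ybar)) / sum((xi-xbar)^2)
n = 3, xbar = 26/3 ≈ 8.666667, ybar = 22/3 ≈ 7.333333
Sxy = sum((xi-xbar)(yi-ybar)) = -92/3 ≈ -30.666667
Sxx = sum((xi-xbar)^2) = 248/3 ≈ 82.666667
b = Sxy / Sxx = -23/62 ≈ -0.370968

-0.3710


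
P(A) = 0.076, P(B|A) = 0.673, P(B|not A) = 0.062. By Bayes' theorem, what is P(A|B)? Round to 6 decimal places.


P(A|B) = P(B|A)*P(A) / P(B), P(B) = P(B|A)*P(A) + P(B|not A)*P(not A)
P(B|A)*P(A) = 0.673 * 0.076 = 0.051148
P(B|not A)*P(not A) = 0.062 * 0.924 = 0.057288
P(B) = 0.051148 + 0.057288 = 0.108436
P(A|B) = 0.051148 / 0.108436 ≈ 0.47168837

0.471688


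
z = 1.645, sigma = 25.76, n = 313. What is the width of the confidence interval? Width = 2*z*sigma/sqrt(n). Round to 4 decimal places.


width = 2*z*sigma/sqrt(n)
2*z*sigma = 2 * 1.645 * 25.76 = 84.7504
sqrt(313) ≈ 17.691806
width = 84.7504 / 17.691806 ≈ 4.790376

4.7904


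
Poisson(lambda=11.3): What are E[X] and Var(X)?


E[X] = Var(X) = lambda = 11.3

11.3, 11.3


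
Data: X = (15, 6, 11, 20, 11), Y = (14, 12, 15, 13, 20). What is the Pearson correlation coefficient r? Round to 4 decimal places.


r = sum((xi-xbar)(yi-ybar)) / sqrt(sum((xi-xbar)^2) * sum((yi-ybar)^2))
n = 5, xbar = 63/5 = 12.6, ybar = 74/5 = 14.8
Sxy = sum((xi-xbar)(yi-ybar)) = -5.4
Sxx = sum((xi-xbar)^2) = 109.2
Syy = sum((yi-ybar)^2) = 38.8
sqrt(Sxx*Syy) ≈ 65.091935
r = Sxy / sqrt(Sxx*Syy) = -5.4 / 65.091935 ≈ -0.082960

-0.0830


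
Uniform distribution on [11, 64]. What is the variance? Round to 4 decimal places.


Var = (b-a)^2 / 12
(b-a)^2 = (64 - 11)^2 = 2809
Var = 2809/12 ≈ 234.083333

234.0833


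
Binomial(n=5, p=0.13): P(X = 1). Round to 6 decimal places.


P = C(n,k) * p^k * (1-p)^(n-k)
C(5,1) = 5
p^k = 0.13^1 = 0.13
(1-p)^(n-k) = 0.87^4 ≈ 0.5728976
P = 5 * 0.13 * 0.5728976 ≈ 0.372383

0.372383


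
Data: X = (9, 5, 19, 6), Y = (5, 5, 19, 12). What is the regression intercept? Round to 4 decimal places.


a = ybar - b*xbar, where b = sum((xi-xbar)(yi-ybar)) / sum((xi-xbar)^2)
n = 4, xbar = 39/4 = 9.75, ybar = 41/4 = 10.25
Sxy = sum((xi-xbar)(yi-ybar)) = 103.25
Sxx = sum((xi-xbar)^2) = 122.75
b = Sxy / Sxx = 413/491 ≈ 0.841141
a = 10.25 - 0.841141 * 9.75 = 1006/491 ≈ 2.048880

2.0489


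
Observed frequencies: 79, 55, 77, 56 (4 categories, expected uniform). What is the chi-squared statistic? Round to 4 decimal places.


chi2 = sum((O-E)^2/E), E = total/4
total = 267, E = 267/4 = 66.75
(79 - 66.75)^2 / 66.75 = 150.0625 / 66.75 = 2401/1068 ≈ 2.248127
(55 - 66.75)^2 / 66.75 = 138.0625 / 66.75 = 2209/1068 ≈ 2.068352
(77 - 66.75)^2 / 66.75 = 105.0625 / 66.75 = 1681/1068 ≈ 1.573970
(56 - 66.75)^2 / 66.75 = 115.5625 / 66.75 = 1849/1068 ≈ 1.731273
chi2 = 2035/267 ≈ 7.621723

7.6217


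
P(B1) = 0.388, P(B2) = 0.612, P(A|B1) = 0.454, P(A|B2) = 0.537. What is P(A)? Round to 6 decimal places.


P(A) = P(A|B1)*P(B1) + P(A|B2)*P(B2)
P(A|B1)*P(B1) = 0.454 * 0.388 = 0.176152
P(A|B2)*P(B2) = 0.537 * 0.612 = 0.328644
P(A) = 0.176152 + 0.328644 = 0.504796

0.504796


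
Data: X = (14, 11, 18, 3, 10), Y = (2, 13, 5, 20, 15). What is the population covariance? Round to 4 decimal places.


Cov = (1/n)*sum((xi-xbar)(yi-ybar))
n = 5, xbar = 56/5 = 11.2, ybar = 55/5 = 11
sum((xi-xbar)(yi-ybar)) = -145
Cov = -145 / 5 = -29

-29.0000


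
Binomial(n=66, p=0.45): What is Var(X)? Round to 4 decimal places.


Var = n*p*(1-p) = 66 * 0.45 * 0.55 = 16.335

16.3350


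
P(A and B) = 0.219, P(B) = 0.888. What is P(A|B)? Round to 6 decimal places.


P(A|B) = P(A and B) / P(B) = 0.219 / 0.888 = 73/296 ≈ 0.24662162

0.246622


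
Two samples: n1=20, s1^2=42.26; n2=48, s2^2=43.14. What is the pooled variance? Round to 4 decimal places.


sp^2 = ((n1-1)*s1^2 + (n2-1)*s2^2)/(n1+n2-2)
(n1-1)*s1^2 = 19 * 42.26 = 802.94
(n2-1)*s2^2 = 47 * 43.14 = 2027.58
numerator = 802.94 + 2027.58 = 2830.52
n1+n2-2 = 66
sp^2 = 2830.52 / 66 = 6433/150 ≈ 42.886667

42.8867


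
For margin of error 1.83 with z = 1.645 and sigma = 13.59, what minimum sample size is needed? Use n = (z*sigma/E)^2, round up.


z*sigma/E = 1.645 * 13.59 / 1.83 ≈ 12.216148
(z*sigma/E)^2 ≈ 149.234261
round up: n = 150

150


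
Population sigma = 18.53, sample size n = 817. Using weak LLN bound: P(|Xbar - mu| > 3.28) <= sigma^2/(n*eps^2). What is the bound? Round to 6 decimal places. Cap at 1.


bound = min(1, sigma^2/(n*eps^2))
sigma^2 = 18.53^2 = 343.3609
n*eps^2 = 817 * 3.28^2 = 817 * 10.7584 = 8789.6128
sigma^2/(n*eps^2) = 343.3609 / 8789.6128 ≈ 0.03906439

0.039064


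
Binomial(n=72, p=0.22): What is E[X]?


E[X] = n*p = 72 * 0.22 = 15.84

15.84


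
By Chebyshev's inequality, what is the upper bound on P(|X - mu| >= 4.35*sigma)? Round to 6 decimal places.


P <= 1/k^2
k^2 = 4.35^2 = 18.9225
1/k^2 = 1 / 18.9225 = 400/7569 ≈ 0.05284714

0.052847


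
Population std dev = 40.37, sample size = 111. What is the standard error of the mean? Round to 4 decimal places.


SE = sigma / sqrt(n)
sqrt(111) ≈ 10.535654
SE = 40.37 / 10.535654 ≈ 3.831751

3.8318


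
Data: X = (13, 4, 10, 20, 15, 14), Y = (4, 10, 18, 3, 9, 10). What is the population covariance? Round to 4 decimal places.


Cov = (1/n)*sum((xi-xbar)(yi-ybar))
n = 6, xbar = 76/6 = 38/3 ≈ 12.666667, ybar = 54/6 = 9
sum((xi-xbar)(yi-ybar)) = -77
Cov = -77 / 6 = -77/6 ≈ -12.833333

-12.8333


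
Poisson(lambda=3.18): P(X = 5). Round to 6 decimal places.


P = e^(-lam) * lam^k / k!
e^(-3.18) ≈ 0.04158566
lam^k = 3.18^5 ≈ 325.188815
k! = 5! = 120
P = 0.04158566 * 325.188815 / 120 ≈ 0.112693

0.112693


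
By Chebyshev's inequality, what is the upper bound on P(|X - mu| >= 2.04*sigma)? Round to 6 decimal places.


P <= 1/k^2
k^2 = 2.04^2 = 4.1616
1/k^2 = 1 / 4.1616 = 625/2601 ≈ 0.24029220

0.240292


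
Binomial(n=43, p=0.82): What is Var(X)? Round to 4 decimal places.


Var = n*p*(1-p) = 43 * 0.82 * 0.18 = 6.3468

6.3468


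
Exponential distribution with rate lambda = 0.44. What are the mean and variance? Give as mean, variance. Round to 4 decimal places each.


mean = 1/lam, var = 1/lam^2
mean = 1 / 0.44 = 25/11 ≈ 2.272727
lam^2 = 0.44^2 = 0.1936
var = 1 / 0.1936 = 625/121 ≈ 5.165289

2.2727, 5.1653


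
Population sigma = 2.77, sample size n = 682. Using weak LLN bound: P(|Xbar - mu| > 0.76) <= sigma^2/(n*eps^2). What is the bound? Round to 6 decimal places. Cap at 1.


bound = min(1, sigma^2/(n*eps^2))
sigma^2 = 2.77^2 = 7.6729
n*eps^2 = 682 * 0.76^2 = 682 * 0.5776 = 393.9232
sigma^2/(n*eps^2) = 7.6729 / 393.9232 ≈ 0.01947816

0.019478


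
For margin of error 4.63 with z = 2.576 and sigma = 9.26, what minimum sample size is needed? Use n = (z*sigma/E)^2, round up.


z*sigma/E = 2.576 * 9.26 / 4.63 = 5.152
(z*sigma/E)^2 = 26.543104
round up: n = 27

27


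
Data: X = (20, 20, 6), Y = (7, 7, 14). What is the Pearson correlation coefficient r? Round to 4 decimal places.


r = sum((xi-xbar)(yi-ybar)) / sqrt(sum((xi-xbar)^2) * sum((yi-ybar)^2))
n = 3, xbar = 46/3 ≈ 15.333333, ybar = 28/3 ≈ 9.333333
Sxy = sum((xi-xbar)(yi-ybar)) = -196/3 ≈ -65.333333
Sxx = sum((xi-xbar)^2) = 392/3 ≈ 130.666667
Syy = sum((yi-ybar)^2) = 98/3 ≈ 32.666667
sqrt(Sxx*Syy) = 196/3 ≈ 65.333333
r = Sxy / sqrt(Sxx*Syy) = -65.333333 / 65.333333 = -1

-1.0000


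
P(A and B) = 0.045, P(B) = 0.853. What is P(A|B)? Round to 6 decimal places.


P(A|B) = P(A and B) / P(B) = 0.045 / 0.853 = 45/853 ≈ 0.05275498

0.052755


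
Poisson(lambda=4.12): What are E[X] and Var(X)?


E[X] = Var(X) = lambda = 4.12

4.12, 4.12


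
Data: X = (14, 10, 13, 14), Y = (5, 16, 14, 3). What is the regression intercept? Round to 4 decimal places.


a = ybar - b*xbar, where b = sum((xi-xbar)(yi-ybar)) / sum((xi-xbar)^2)
n = 4, xbar = 51/4 = 12.75, ybar = 38/4 = 9.5
Sxy = sum((xi-xbar)(yi-ybar)) = -30.5
Sxx = sum((xi-xbar)^2) = 10.75
b = Sxy / Sxx = -122/43 ≈ -2.837209
a = 9.5 - (-2.837209) * 12.75 = 1964/43 ≈ 45.674419

45.6744


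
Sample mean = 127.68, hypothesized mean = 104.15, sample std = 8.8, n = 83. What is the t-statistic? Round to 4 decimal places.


t = (xbar - mu0) / (s/sqrt(n))
xbar - mu0 = 127.68 - 104.15 = 23.53
sqrt(83) ≈ 9.11043358
s/sqrt(n) = 8.8 / 9.11043358 ≈ 0.96592549
t = 23.53 / 0.96592549 ≈ 24.360057

24.3601


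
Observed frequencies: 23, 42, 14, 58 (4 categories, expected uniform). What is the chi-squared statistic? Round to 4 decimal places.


chi2 = sum((O-E)^2/E), E = total/4
total = 137, E = 137/4 = 34.25
(23 - 34.25)^2 / 34.25 = 126.5625 / 34.25 = 2025/548 ≈ 3.695255
(42 - 34.25)^2 / 34.25 = 60.0625 / 34.25 = 961/548 ≈ 1.753650
(14 - 34.25)^2 / 34.25 = 410.0625 / 34.25 = 6561/548 ≈ 11.972628
(58 - 34.25)^2 / 34.25 = 564.0625 / 34.25 = 9025/548 ≈ 16.468978
chi2 = 4643/137 ≈ 33.890511

33.8905


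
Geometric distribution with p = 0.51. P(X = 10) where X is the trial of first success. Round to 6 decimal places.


P = (1-p)^(k-1) * p
(1-p)^(k-1) = 0.49^9 ≈ 0.001628414
P = 0.001628414 * 0.51 ≈ 0.0008304909

0.000830


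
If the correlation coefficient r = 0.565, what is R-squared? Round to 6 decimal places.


R^2 = r^2 = (0.565)^2 = 0.319225

0.319225


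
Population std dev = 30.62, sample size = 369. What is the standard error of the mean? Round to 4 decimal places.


SE = sigma / sqrt(n)
sqrt(369) ≈ 19.209373
SE = 30.62 / 19.209373 ≈ 1.594014

1.5940


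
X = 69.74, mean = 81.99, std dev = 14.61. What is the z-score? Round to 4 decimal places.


z = (X - mu) / sigma
X - mu = 69.74 - 81.99 = -12.25
z = -12.25 / 14.61 = -1225/1461 ≈ -0.838467

-0.8385


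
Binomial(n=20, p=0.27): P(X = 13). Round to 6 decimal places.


P = C(n,k) * p^k * (1-p)^(n-k)
C(20,13) = 77520
p^k = 0.27^13 ≈ 0.00000004052555
(1-p)^(n-k) = 0.73^7 ≈ 0.1104740
P = 77520 * 0.00000004052555 * 0.1104740 ≈ 0.000347

0.000347


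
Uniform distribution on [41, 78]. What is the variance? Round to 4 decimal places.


Var = (b-a)^2 / 12
(b-a)^2 = (78 - 41)^2 = 1369
Var = 1369/12 ≈ 114.083333

114.0833


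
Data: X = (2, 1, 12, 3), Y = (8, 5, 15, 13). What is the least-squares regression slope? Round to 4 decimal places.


b = sum((xi-xbar)(yi-ybar)) / sum((xi-xbar)^2)
n = 4, xbar = 18/4 = 4.5, ybar = 41/4 = 10.25
Sxy = sum((xi-xbar)(yi-ybar)) = 55.5
Sxx = sum((xi-xbar)^2) = 77
b = Sxy / Sxx = 111/154 ≈ 0.720779

0.7208


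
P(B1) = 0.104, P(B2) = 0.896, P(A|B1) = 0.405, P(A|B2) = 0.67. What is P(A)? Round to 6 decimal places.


P(A) = P(A|B1)*P(B1) + P(A|B2)*P(B2)
P(A|B1)*P(B1) = 0.405 * 0.104 = 0.04212
P(A|B2)*P(B2) = 0.67 * 0.896 = 0.60032
P(A) = 0.04212 + 0.60032 = 0.64244

0.642440


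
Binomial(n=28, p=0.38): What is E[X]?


E[X] = n*p = 28 * 0.38 = 10.64

10.64


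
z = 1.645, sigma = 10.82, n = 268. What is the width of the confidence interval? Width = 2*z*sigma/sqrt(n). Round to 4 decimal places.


width = 2*z*sigma/sqrt(n)
2*z*sigma = 2 * 1.645 * 10.82 = 35.5978
sqrt(268) ≈ 16.370706
width = 35.5978 / 16.370706 ≈ 2.174482

2.1745


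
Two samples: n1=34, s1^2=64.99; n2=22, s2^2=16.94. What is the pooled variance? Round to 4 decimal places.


sp^2 = ((n1-1)*s1^2 + (n2-1)*s2^2)/(n1+n2-2)
(n1-1)*s1^2 = 33 * 64.99 = 2144.67
(n2-1)*s2^2 = 21 * 16.94 = 355.74
numerator = 2144.67 + 355.74 = 2500.41
n1+n2-2 = 54
sp^2 = 2500.41 / 54 = 83347/1800 ≈ 46.303889

46.3039


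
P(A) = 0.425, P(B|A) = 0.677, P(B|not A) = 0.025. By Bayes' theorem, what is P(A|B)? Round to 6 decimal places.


P(A|B) = P(B|A)*P(A) / P(B), P(B) = P(B|A)*P(A) + P(B|not A)*P(not A)
P(B|A)*P(A) = 0.677 * 0.425 = 0.287725
P(B|not A)*P(not A) = 0.025 * 0.575 = 0.014375
P(B) = 0.287725 + 0.014375 = 0.3021
P(A|B) = 0.287725 / 0.3021 ≈ 0.95241642

0.952416


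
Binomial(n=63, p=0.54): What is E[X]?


E[X] = n*p = 63 * 0.54 = 34.02

34.02


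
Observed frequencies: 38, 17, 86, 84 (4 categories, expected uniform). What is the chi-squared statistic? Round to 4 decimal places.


chi2 = sum((O-E)^2/E), E = total/4
total = 225, E = 225/4 = 56.25
(38 - 56.25)^2 / 56.25 = 333.0625 / 56.25 = 5329/900 ≈ 5.921111
(17 - 56.25)^2 / 56.25 = 1540.5625 / 56.25 = 24649/900 ≈ 27.387778
(86 - 56.25)^2 / 56.25 = 885.0625 / 56.25 = 14161/900 ≈ 15.734444
(84 - 56.25)^2 / 56.25 = 770.0625 / 56.25 = 13.69
chi2 = 941/15 ≈ 62.733333

62.7333


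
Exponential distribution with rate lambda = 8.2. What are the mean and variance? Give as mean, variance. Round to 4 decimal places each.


mean = 1/lam, var = 1/lam^2
mean = 1 / 8.2 = 5/41 ≈ 0.121951
lam^2 = 8.2^2 = 67.24
var = 1 / 67.24 = 25/1681 ≈ 0.014872

0.1220, 0.0149


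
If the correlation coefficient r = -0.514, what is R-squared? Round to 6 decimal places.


R^2 = r^2 = (-0.514)^2 = 0.264196

0.264196


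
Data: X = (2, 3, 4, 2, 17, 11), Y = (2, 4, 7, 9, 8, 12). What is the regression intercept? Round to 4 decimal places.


a = ybar - b*xbar, where b = sum((xi-xbar)(yi-ybar)) / sum((xi-xbar)^2)
n = 6, xbar = 39/6 = 6.5, ybar = 42/6 = 7
Sxy = sum((xi-xbar)(yi-ybar)) = 57
Sxx = sum((xi-xbar)^2) = 189.5
b = Sxy / Sxx = 114/379 ≈ 0.300792
a = 7 - 0.300792 * 6.5 = 1912/379 ≈ 5.044855

5.0449


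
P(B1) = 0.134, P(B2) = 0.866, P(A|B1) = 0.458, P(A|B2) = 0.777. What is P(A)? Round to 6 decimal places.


P(A) = P(A|B1)*P(B1) + P(A|B2)*P(B2)
P(A|B1)*P(B1) = 0.458 * 0.134 = 0.061372
P(A|B2)*P(B2) = 0.777 * 0.866 = 0.672882
P(A) = 0.061372 + 0.672882 = 0.734254

0.734254


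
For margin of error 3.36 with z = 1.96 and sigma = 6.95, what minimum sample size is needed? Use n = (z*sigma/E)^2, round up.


z*sigma/E = 1.96 * 6.95 / 3.36 = 973/240 ≈ 4.054167
(z*sigma/E)^2 ≈ 16.436267
round up: n = 17

17


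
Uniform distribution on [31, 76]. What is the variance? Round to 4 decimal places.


Var = (b-a)^2 / 12
(b-a)^2 = (76 - 31)^2 = 2025
Var = 2025/12 = 168.75

168.7500


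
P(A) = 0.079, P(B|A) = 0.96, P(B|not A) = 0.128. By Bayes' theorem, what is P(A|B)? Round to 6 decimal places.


P(A|B) = P(B|A)*P(A) / P(B), P(B) = P(B|A)*P(A) + P(B|not A)*P(not A)
P(B|A)*P(A) = 0.96 * 0.079 = 0.07584
P(B|not A)*P(not A) = 0.128 * 0.921 = 0.117888
P(B) = 0.07584 + 0.117888 = 0.193728
P(A|B) = 0.07584 / 0.193728 = 395/1009 ≈ 0.39147671

0.391477


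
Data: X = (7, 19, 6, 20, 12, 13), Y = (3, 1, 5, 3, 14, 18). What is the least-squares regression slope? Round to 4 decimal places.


b = sum((xi-xbar)(yi-ybar)) / sum((xi-xbar)^2)
n = 6, xbar = 77/6 ≈ 12.833333, ybar = 44/6 = 22/3 ≈ 7.333333
Sxy = sum((xi-xbar)(yi-ybar)) = -98/3 ≈ -32.666667
Sxx = sum((xi-xbar)^2) = 1025/6 ≈ 170.833333
b = Sxy / Sxx = -196/1025 ≈ -0.191220

-0.1912


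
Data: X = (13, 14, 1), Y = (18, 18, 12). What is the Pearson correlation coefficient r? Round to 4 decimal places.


r = sum((xi-xbar)(yi-ybar)) / sqrt(sum((xi-xbar)^2) * sum((yi-ybar)^2))
n = 3, xbar = 28/3 ≈ 9.333333, ybar = 48/3 = 16
Sxy = sum((xi-xbar)(yi-ybar)) = 50
Sxx = sum((xi-xbar)^2) = 314/3 ≈ 104.666667
Syy = sum((yi-ybar)^2) = 24
sqrt(Sxx*Syy) ≈ 50.119856
r = Sxy / sqrt(Sxx*Syy) = 50 / 50.119856 ≈ 0.997609

0.9976


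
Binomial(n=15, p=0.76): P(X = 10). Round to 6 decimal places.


P = C(n,k) * p^k * (1-p)^(n-k)
C(15,10) = 3003
p^k = 0.76^10 ≈ 0.06428889
(1-p)^(n-k) = 0.24^5 = 0.0007962624
P = 3003 * 0.06428889 * 0.0007962624 ≈ 0.153726

0.153726


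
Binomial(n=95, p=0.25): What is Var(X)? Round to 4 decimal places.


Var = n*p*(1-p) = 95 * 0.25 * 0.75 = 17.8125

17.8125


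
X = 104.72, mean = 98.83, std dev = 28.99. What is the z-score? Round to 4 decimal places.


z = (X - mu) / sigma
X - mu = 104.72 - 98.83 = 5.89
z = 5.89 / 28.99 = 589/2899 ≈ 0.203174

0.2032


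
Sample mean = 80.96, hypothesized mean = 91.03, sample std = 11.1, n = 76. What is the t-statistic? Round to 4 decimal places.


t = (xbar - mu0) / (s/sqrt(n))
xbar - mu0 = 80.96 - 91.03 = -10.07
sqrt(76) ≈ 8.71779789
s/sqrt(n) = 11.1 / 8.71779789 ≈ 1.27325732
t = -10.07 / 1.27325732 ≈ -7.908849

-7.9088


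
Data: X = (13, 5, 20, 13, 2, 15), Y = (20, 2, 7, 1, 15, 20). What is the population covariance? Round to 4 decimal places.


Cov = (1/n)*sum((xi-xbar)(yi-ybar))
n = 6, xbar = 68/6 = 34/3 ≈ 11.333333, ybar = 65/6 ≈ 10.833333
sum((xi-xbar)(yi-ybar)) = 49/3 ≈ 16.333333
Cov = 16.333333 / 6 = 49/18 ≈ 2.722222

2.7222


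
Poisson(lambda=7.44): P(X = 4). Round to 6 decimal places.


P = e^(-lam) * lam^k / k!
e^(-7.44) ≈ 0.0005872852
lam^k = 7.44^4 ≈ 3064.021033
k! = 4! = 24
P = 0.0005872852 * 3064.021033 / 24 ≈ 0.074977

0.074977


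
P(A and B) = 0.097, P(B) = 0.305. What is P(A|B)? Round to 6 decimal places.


P(A|B) = P(A and B) / P(B) = 0.097 / 0.305 = 97/305 ≈ 0.31803279

0.318033


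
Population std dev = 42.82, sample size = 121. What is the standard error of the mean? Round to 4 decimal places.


SE = sigma / sqrt(n)
sqrt(121) = 11
SE = 42.82 / 11 = 2141/550 ≈ 3.892727

3.8927


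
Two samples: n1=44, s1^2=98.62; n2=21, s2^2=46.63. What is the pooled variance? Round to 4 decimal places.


sp^2 = ((n1-1)*s1^2 + (n2-1)*s2^2)/(n1+n2-2)
(n1-1)*s1^2 = 43 * 98.62 = 4240.66
(n2-1)*s2^2 = 20 * 46.63 = 932.6
numerator = 4240.66 + 932.6 = 5173.26
n1+n2-2 = 63
sp^2 = 5173.26 / 63 = 86221/1050 ≈ 82.115238

82.1152


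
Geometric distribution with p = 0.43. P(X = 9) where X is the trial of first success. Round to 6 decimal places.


P = (1-p)^(k-1) * p
(1-p)^(k-1) = 0.57^8 ≈ 0.01114292
P = 0.01114292 * 0.43 ≈ 0.004791454

0.004791


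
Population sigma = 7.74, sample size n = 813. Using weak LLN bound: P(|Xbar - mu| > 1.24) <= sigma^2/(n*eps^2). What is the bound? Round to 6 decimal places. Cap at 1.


bound = min(1, sigma^2/(n*eps^2))
sigma^2 = 7.74^2 = 59.9076
n*eps^2 = 813 * 1.24^2 = 813 * 1.5376 = 1250.0688
sigma^2/(n*eps^2) = 59.9076 / 1250.0688 ≈ 0.04792344

0.047923


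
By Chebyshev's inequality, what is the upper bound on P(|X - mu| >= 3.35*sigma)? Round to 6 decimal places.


P <= 1/k^2
k^2 = 3.35^2 = 11.2225
1/k^2 = 1 / 11.2225 = 400/4489 ≈ 0.08910671

0.089107


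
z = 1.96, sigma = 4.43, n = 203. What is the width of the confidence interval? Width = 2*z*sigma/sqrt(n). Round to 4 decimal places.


width = 2*z*sigma/sqrt(n)
2*z*sigma = 2 * 1.96 * 4.43 = 17.3656
sqrt(203) ≈ 14.247807
width = 17.3656 / 14.247807 ≈ 1.218826

1.2188


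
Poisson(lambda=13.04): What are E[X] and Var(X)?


E[X] = Var(X) = lambda = 13.04

13.04, 13.04


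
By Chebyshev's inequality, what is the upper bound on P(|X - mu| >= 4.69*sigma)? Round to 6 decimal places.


P <= 1/k^2
k^2 = 4.69^2 = 21.9961
1/k^2 = 1 / 21.9961 ≈ 0.04546260

0.045463


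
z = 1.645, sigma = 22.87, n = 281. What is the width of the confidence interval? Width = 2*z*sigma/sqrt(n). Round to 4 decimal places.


width = 2*z*sigma/sqrt(n)
2*z*sigma = 2 * 1.645 * 22.87 = 75.2423
sqrt(281) ≈ 16.763055
width = 75.2423 / 16.763055 ≈ 4.488579

4.4886


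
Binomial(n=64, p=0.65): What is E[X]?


E[X] = n*p = 64 * 0.65 = 41.6

41.6


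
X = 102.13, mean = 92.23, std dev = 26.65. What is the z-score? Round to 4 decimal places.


z = (X - mu) / sigma
X - mu = 102.13 - 92.23 = 9.9
z = 9.9 / 26.65 = 198/533 ≈ 0.371482

0.3715


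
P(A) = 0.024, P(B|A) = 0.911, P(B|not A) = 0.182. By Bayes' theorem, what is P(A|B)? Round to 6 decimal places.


P(A|B) = P(B|A)*P(A) / P(B), P(B) = P(B|A)*P(A) + P(B|not A)*P(not A)
P(B|A)*P(A) = 0.911 * 0.024 = 0.021864
P(B|not A)*P(not A) = 0.182 * 0.976 = 0.177632
P(B) = 0.021864 + 0.177632 = 0.199496
P(A|B) = 0.021864 / 0.199496 ≈ 0.10959618

0.109596


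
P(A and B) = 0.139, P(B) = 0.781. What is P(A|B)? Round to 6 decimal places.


P(A|B) = P(A and B) / P(B) = 0.139 / 0.781 = 139/781 ≈ 0.17797695

0.177977


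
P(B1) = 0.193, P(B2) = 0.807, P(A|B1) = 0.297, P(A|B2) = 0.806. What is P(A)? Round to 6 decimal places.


P(A) = P(A|B1)*P(B1) + P(A|B2)*P(B2)
P(A|B1)*P(B1) = 0.297 * 0.193 = 0.057321
P(A|B2)*P(B2) = 0.806 * 0.807 = 0.650442
P(A) = 0.057321 + 0.650442 = 0.707763

0.707763


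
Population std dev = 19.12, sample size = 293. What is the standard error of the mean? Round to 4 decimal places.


SE = sigma / sqrt(n)
sqrt(293) ≈ 17.117243
SE = 19.12 / 17.117243 ≈ 1.117002

1.1170


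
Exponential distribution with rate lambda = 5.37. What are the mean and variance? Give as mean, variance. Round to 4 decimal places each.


mean = 1/lam, var = 1/lam^2
mean = 1 / 5.37 = 100/537 ≈ 0.186220
lam^2 = 5.37^2 = 28.8369
var = 1 / 28.8369 ≈ 0.034678

0.1862, 0.0347


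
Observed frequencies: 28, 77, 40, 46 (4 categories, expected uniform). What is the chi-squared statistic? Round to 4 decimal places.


chi2 = sum((O-E)^2/E), E = total/4
total = 191, E = 191/4 = 47.75
(28 - 47.75)^2 / 47.75 = 390.0625 / 47.75 = 6241/764 ≈ 8.168848
(77 - 47.75)^2 / 47.75 = 855.5625 / 47.75 = 13689/764 ≈ 17.917539
(40 - 47.75)^2 / 47.75 = 60.0625 / 47.75 = 961/764 ≈ 1.257853
(46 - 47.75)^2 / 47.75 = 3.0625 / 47.75 = 49/764 ≈ 0.064136
chi2 = 5235/191 ≈ 27.408377

27.4084


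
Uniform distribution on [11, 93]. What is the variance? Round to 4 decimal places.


Var = (b-a)^2 / 12
(b-a)^2 = (93 - 11)^2 = 6724
Var = 6724/12 ≈ 560.333333

560.3333


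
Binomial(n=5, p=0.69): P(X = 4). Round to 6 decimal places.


P = C(n,k) * p^k * (1-p)^(n-k)
C(5,4) = 5
p^k = 0.69^4 ≈ 0.2266712
(1-p)^(n-k) = 0.31^1 = 0.31
P = 5 * 0.2266712 * 0.31 ≈ 0.351340

0.351340


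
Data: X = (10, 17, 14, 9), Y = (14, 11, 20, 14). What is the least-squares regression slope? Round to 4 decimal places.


b = sum((xi-xbar)(yi-ybar)) / sum((xi-xbar)^2)
n = 4, xbar = 50/4 = 12.5, ybar = 59/4 = 14.75
Sxy = sum((xi-xbar)(yi-ybar)) = -4.5
Sxx = sum((xi-xbar)^2) = 41
b = Sxy / Sxx = -9/82 ≈ -0.109756

-0.1098


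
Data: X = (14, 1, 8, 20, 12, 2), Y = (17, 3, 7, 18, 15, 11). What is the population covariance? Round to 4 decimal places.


Cov = (1/n)*sum((xi-xbar)(yi-ybar))
n = 6, xbar = 57/6 = 9.5, ybar = 71/6 ≈ 11.833333
sum((xi-xbar)(yi-ybar)) = 184.5
Cov = 184.5 / 6 = 30.75

30.7500


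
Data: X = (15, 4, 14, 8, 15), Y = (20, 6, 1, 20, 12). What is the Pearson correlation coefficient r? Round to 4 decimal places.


r = sum((xi-xbar)(yi-ybar)) / sqrt(sum((xi-xbar)^2) * sum((yi-ybar)^2))
n = 5, xbar = 56/5 = 11.2, ybar = 59/5 = 11.8
Sxy = sum((xi-xbar)(yi-ybar)) = 17.2
Sxx = sum((xi-xbar)^2) = 98.8
Syy = sum((yi-ybar)^2) = 284.8
sqrt(Sxx*Syy) ≈ 167.744568
r = Sxy / sqrt(Sxx*Syy) = 17.2 / 167.744568 ≈ 0.102537

0.1025


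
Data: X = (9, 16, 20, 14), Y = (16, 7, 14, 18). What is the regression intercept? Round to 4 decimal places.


a = ybar - b*xbar, where b = sum((xi-xbar)(yi-ybar)) / sum((xi-xbar)^2)
n = 4, xbar = 59/4 = 14.75, ybar = 55/4 = 13.75
Sxy = sum((xi-xbar)(yi-ybar)) = -23.25
Sxx = sum((xi-xbar)^2) = 62.75
b = Sxy / Sxx = -93/251 ≈ -0.370518
a = 13.75 - (-0.370518) * 14.75 = 4823/251 ≈ 19.215139

19.2151


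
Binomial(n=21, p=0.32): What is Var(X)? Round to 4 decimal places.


Var = n*p*(1-p) = 21 * 0.32 * 0.68 = 4.5696

4.5696


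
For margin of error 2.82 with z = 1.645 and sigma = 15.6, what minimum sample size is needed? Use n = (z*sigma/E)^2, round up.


z*sigma/E = 1.645 * 15.6 / 2.82 = 9.1
(z*sigma/E)^2 = 82.81
round up: n = 83

83


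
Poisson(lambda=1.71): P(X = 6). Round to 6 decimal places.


P = e^(-lam) * lam^k / k!
e^(-1.71) ≈ 0.1808658
lam^k = 1.71^6 ≈ 25.002110
k! = 6! = 720
P = 0.1808658 * 25.002110 / 720 ≈ 0.006281

0.006281


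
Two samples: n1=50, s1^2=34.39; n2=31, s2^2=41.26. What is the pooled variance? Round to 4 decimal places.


sp^2 = ((n1-1)*s1^2 + (n2-1)*s2^2)/(n1+n2-2)
(n1-1)*s1^2 = 49 * 34.39 = 1685.11
(n2-1)*s2^2 = 30 * 41.26 = 1237.8
numerator = 1685.11 + 1237.8 = 2922.91
n1+n2-2 = 79
sp^2 = 2922.91 / 79 = 292291/7900 ≈ 36.998861

36.9989


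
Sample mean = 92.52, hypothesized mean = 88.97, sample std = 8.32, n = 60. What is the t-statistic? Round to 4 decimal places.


t = (xbar - mu0) / (s/sqrt(n))
xbar - mu0 = 92.52 - 88.97 = 3.55
sqrt(60) ≈ 7.74596669
s/sqrt(n) = 8.32 / 7.74596669 ≈ 1.07410738
t = 3.55 / 1.07410738 ≈ 3.305070

3.3051


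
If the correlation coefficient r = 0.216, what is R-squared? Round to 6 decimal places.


R^2 = r^2 = (0.216)^2 = 0.046656

0.046656


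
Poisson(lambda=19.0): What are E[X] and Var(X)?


E[X] = Var(X) = lambda = 19.0

19.0, 19.0


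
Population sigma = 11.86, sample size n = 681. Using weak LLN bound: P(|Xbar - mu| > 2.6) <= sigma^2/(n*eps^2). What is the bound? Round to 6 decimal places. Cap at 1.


bound = min(1, sigma^2/(n*eps^2))
sigma^2 = 11.86^2 = 140.6596
n*eps^2 = 681 * 2.6^2 = 681 * 6.76 = 4603.56
sigma^2/(n*eps^2) = 140.6596 / 4603.56 ≈ 0.03055453

0.030555


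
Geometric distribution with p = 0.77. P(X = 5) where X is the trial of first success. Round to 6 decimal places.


P = (1-p)^(k-1) * p
(1-p)^(k-1) = 0.23^4 = 0.00279841
P = 0.00279841 * 0.77 ≈ 0.002154776

0.002155


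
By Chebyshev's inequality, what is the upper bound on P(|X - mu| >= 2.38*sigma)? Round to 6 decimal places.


P <= 1/k^2
k^2 = 2.38^2 = 5.6644
1/k^2 = 1 / 5.6644 ≈ 0.17654120

0.176541


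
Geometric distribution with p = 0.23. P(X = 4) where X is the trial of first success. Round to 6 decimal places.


P = (1-p)^(k-1) * p
(1-p)^(k-1) = 0.77^3 = 0.456533
P = 0.456533 * 0.23 ≈ 0.1050026

0.105003


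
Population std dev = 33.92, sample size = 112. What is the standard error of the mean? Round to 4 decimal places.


SE = sigma / sqrt(n)
sqrt(112) ≈ 10.583005
SE = 33.92 / 10.583005 ≈ 3.205139

3.2051


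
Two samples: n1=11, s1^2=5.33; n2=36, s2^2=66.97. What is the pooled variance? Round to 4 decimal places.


sp^2 = ((n1-1)*s1^2 + (n2-1)*s2^2)/(n1+n2-2)
(n1-1)*s1^2 = 10 * 5.33 = 53.3
(n2-1)*s2^2 = 35 * 66.97 = 2343.95
numerator = 53.3 + 2343.95 = 2397.25
n1+n2-2 = 45
sp^2 = 2397.25 / 45 = 9589/180 ≈ 53.272222

53.2722


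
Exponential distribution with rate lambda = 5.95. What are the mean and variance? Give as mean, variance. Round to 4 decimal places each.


mean = 1/lam, var = 1/lam^2
mean = 1 / 5.95 = 20/119 ≈ 0.168067
lam^2 = 5.95^2 = 35.4025
var = 1 / 35.4025 ≈ 0.028247

0.1681, 0.0282


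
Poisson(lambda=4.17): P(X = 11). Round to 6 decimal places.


P = e^(-lam) * lam^k / k!
e^(-4.17) ≈ 0.01545226
lam^k = 4.17^11 ≈ 6629741.645575
k! = 11! = 39916800
P = 0.01545226 * 6629741.645575 / 39916800 ≈ 0.002566

0.002566


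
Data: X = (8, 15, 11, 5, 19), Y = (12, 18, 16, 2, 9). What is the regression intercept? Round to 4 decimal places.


a = ybar - b*xbar, where b = sum((xi-xbar)(yi-ybar)) / sum((xi-xbar)^2)
n = 5, xbar = 58/5 = 11.6, ybar = 57/5 = 11.4
Sxy = sum((xi-xbar)(yi-ybar)) = 61.8
Sxx = sum((xi-xbar)^2) = 123.2
b = Sxy / Sxx = 309/616 ≈ 0.501623
a = 11.4 - 0.501623 * 11.6 = 1719/308 ≈ 5.581169

5.5812


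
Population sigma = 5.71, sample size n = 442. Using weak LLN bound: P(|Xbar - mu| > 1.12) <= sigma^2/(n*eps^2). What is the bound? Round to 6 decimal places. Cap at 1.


bound = min(1, sigma^2/(n*eps^2))
sigma^2 = 5.71^2 = 32.6041
n*eps^2 = 442 * 1.12^2 = 442 * 1.2544 = 554.4448
sigma^2/(n*eps^2) = 32.6041 / 554.4448 ≈ 0.05880495

0.058805


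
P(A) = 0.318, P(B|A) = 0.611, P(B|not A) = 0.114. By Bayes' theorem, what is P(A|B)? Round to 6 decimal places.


P(A|B) = P(B|A)*P(A) / P(B), P(B) = P(B|A)*P(A) + P(B|not A)*P(not A)
P(B|A)*P(A) = 0.611 * 0.318 = 0.194298
P(B|not A)*P(not A) = 0.114 * 0.682 = 0.077748
P(B) = 0.194298 + 0.077748 = 0.272046
P(A|B) = 0.194298 / 0.272046 ≈ 0.71421010

0.714210


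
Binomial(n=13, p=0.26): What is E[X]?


E[X] = n*p = 13 * 0.26 = 3.38

3.38


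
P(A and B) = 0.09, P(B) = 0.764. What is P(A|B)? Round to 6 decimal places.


P(A|B) = P(A and B) / P(B) = 0.09 / 0.764 = 45/382 ≈ 0.11780105

0.117801


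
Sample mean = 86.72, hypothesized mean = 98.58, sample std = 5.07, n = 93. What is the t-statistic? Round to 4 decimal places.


t = (xbar - mu0) / (s/sqrt(n))
xbar - mu0 = 86.72 - 98.58 = -11.86
sqrt(93) ≈ 9.64365076
s/sqrt(n) = 5.07 / 9.64365076 ≈ 0.52573451
t = -11.86 / 0.52573451 ≈ -22.558915

-22.5589


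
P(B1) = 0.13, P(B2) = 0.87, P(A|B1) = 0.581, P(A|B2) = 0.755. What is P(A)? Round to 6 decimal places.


P(A) = P(A|B1)*P(B1) + P(A|B2)*P(B2)
P(A|B1)*P(B1) = 0.581 * 0.13 = 0.07553
P(A|B2)*P(B2) = 0.755 * 0.87 = 0.65685
P(A) = 0.07553 + 0.65685 = 0.73238

0.732380


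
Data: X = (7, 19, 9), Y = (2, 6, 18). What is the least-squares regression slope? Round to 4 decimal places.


b = sum((xi-xbar)(yi-ybar)) / sum((xi-xbar)^2)
n = 3, xbar = 35/3 ≈ 11.666667, ybar = 26/3 ≈ 8.666667
Sxy = sum((xi-xbar)(yi-ybar)) = -40/3 ≈ -13.333333
Sxx = sum((xi-xbar)^2) = 248/3 ≈ 82.666667
b = Sxy / Sxx = -5/31 ≈ -0.161290

-0.1613


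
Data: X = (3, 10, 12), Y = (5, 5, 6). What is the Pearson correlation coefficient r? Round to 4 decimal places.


r = sum((xi-xbar)(yi-ybar)) / sqrt(sum((xi-xbar)^2) * sum((yi-ybar)^2))
n = 3, xbar = 25/3 ≈ 8.333333, ybar = 16/3 ≈ 5.333333
Sxy = sum((xi-xbar)(yi-ybar)) = 11/3 ≈ 3.666667
Sxx = sum((xi-xbar)^2) = 134/3 ≈ 44.666667
Syy = sum((yi-ybar)^2) = 2/3 ≈ 0.666667
sqrt(Sxx*Syy) ≈ 5.456902
r = Sxy / sqrt(Sxx*Syy) = 3.666667 / 5.456902 ≈ 0.671932

0.6719


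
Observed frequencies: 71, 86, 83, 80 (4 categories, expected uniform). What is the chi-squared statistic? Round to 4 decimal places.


chi2 = sum((O-E)^2/E), E = total/4
total = 320, E = 320/4 = 80
(71 - 80)^2 / 80 = 81 / 80 = 1.0125
(86 - 80)^2 / 80 = 36 / 80 = 0.45
(83 - 80)^2 / 80 = 9 / 80 = 0.1125
(80 - 80)^2 / 80 = 0 / 80 = 0
chi2 = 1.575

1.5750


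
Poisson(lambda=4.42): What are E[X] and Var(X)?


E[X] = Var(X) = lambda = 4.42

4.42, 4.42


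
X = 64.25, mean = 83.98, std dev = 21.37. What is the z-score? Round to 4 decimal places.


z = (X - mu) / sigma
X - mu = 64.25 - 83.98 = -19.73
z = -19.73 / 21.37 = -1973/2137 ≈ -0.923257

-0.9233


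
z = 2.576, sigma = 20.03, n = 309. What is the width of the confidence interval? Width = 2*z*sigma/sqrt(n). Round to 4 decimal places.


width = 2*z*sigma/sqrt(n)
2*z*sigma = 2 * 2.576 * 20.03 = 103.19456
sqrt(309) ≈ 17.578396
width = 103.19456 / 17.578396 ≈ 5.870533

5.8705


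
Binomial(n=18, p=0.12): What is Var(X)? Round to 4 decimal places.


Var = n*p*(1-p) = 18 * 0.12 * 0.88 = 1.9008

1.9008


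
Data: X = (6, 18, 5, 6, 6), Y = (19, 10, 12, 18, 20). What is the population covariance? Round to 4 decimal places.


Cov = (1/n)*sum((xi-xbar)(yi-ybar))
n = 5, xbar = 41/5 = 8.2, ybar = 79/5 = 15.8
sum((xi-xbar)(yi-ybar)) = -65.8
Cov = -65.8 / 5 = -13.16

-13.1600


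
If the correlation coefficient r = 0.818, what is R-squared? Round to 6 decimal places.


R^2 = r^2 = (0.818)^2 = 0.669124

0.669124


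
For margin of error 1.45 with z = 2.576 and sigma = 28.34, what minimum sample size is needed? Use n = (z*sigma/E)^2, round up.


z*sigma/E = 2.576 * 28.34 / 1.45 ≈ 50.347476
(z*sigma/E)^2 ≈ 2534.868326
round up: n = 2535

2535


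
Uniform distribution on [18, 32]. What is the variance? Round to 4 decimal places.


Var = (b-a)^2 / 12
(b-a)^2 = (32 - 18)^2 = 196
Var = 196/12 ≈ 16.333333

16.3333


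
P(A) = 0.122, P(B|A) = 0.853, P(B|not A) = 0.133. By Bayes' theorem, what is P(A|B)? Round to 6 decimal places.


P(A|B) = P(B|A)*P(A) / P(B), P(B) = P(B|A)*P(A) + P(B|not A)*P(not A)
P(B|A)*P(A) = 0.853 * 0.122 = 0.104066
P(B|not A)*P(not A) = 0.133 * 0.878 = 0.116774
P(B) = 0.104066 + 0.116774 = 0.22084
P(A|B) = 0.104066 / 0.22084 ≈ 0.47122804

0.471228


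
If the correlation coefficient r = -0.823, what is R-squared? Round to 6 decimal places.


R^2 = r^2 = (-0.823)^2 = 0.677329

0.677329


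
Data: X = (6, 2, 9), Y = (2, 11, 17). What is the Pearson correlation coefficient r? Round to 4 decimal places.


r = sum((xi-xbar)(yi-ybar)) / sqrt(sum((xi-xbar)^2) * sum((yi-ybar)^2))
n = 3, xbar = 17/3 ≈ 5.666667, ybar = 30/3 = 10
Sxy = sum((xi-xbar)(yi-ybar)) = 17
Sxx = sum((xi-xbar)^2) = 74/3 ≈ 24.666667
Syy = sum((yi-ybar)^2) = 114
sqrt(Sxx*Syy) ≈ 53.028294
r = Sxy / sqrt(Sxx*Syy) = 17 / 53.028294 ≈ 0.320584

0.3206


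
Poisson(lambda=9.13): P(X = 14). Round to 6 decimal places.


P = e^(-lam) * lam^k / k!
e^(-9.13) ≈ 0.0001083656
lam^k = 9.13^14 ≈ 27963458619907.339508
k! = 14! = 87178291200
P = 0.0001083656 * 27963458619907.339508 / 87178291200 ≈ 0.034760

0.034760


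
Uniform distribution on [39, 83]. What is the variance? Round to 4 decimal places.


Var = (b-a)^2 / 12
(b-a)^2 = (83 - 39)^2 = 1936
Var = 1936/12 ≈ 161.333333

161.3333


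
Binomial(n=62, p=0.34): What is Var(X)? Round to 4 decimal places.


Var = n*p*(1-p) = 62 * 0.34 * 0.66 = 13.9128

13.9128


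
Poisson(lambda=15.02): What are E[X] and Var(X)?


E[X] = Var(X) = lambda = 15.02

15.02, 15.02


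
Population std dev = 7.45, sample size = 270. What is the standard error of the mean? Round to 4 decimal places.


SE = sigma / sqrt(n)
sqrt(270) ≈ 16.431677
SE = 7.45 / 16.431677 ≈ 0.453393

0.4534
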